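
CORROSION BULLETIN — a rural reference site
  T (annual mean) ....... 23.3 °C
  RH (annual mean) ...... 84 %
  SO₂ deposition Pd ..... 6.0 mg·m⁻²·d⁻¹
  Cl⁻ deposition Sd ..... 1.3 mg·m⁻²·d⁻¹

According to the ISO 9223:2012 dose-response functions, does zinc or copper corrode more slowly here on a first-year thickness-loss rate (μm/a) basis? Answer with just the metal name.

zinc

zinc: temperature factor f = -0.071·(13.3) = -0.9443
  Pd branch = 0.0129·Pd^0.44·e^(0.046·RH+f) = 0.526 μm/a
  Sd branch = 0.0175·Sd^0.57·e^(0.008·RH+0.085·T) = 0.2884 μm/a
  sum: 0.526 + 0.2884 → r_corr = 0.8144 μm/a
copper: T>10 °C ⇒ hinge -0.080·(23.3−10) = -1.0640
  Pd branch = 0.0053·Pd^0.26·e^(0.059·RH+f) = 0.4139 μm/a
  Cl⁻ term: 0.01025·1.3^0.27·exp(0.036·84+0.049·23.3) = 0.709
  sum: 0.4139 + 0.709 → r_corr = 1.123 μm/a
Ordering by μm/a: copper (1.12) > zinc (0.814)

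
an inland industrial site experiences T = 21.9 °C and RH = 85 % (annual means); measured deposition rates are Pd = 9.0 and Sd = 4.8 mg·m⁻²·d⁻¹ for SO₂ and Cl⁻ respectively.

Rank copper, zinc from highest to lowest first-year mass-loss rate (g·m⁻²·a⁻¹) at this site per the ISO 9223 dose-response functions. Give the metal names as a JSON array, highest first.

["copper", "zinc"]

copper: temperature factor f = -0.080·(11.9) = -0.9520
  sulphur-dioxide contribution → 0.5457 μm/a
  chloride contribution → 0.9764 μm/a
  ⇒ r_corr(copper) = 1.522 μm/a
  mass loss = 1.522 μm/a × 8.96 g/cm³ = 13.64 g·m⁻²·a⁻¹
zinc: f(T) = -0.071·(T−10) [T>10 °C] = -0.8449
  sulphur-dioxide contribution → 0.7271 μm/a
  chloride contribution → 0.5434 μm/a
  ⇒ r_corr(zinc) = 1.271 μm/a
  mass loss = 1.271 μm/a × 7.14 g/cm³ = 9.071 g·m⁻²·a⁻¹
Ordering by g·m⁻²·a⁻¹: copper (13.6) > zinc (9.07)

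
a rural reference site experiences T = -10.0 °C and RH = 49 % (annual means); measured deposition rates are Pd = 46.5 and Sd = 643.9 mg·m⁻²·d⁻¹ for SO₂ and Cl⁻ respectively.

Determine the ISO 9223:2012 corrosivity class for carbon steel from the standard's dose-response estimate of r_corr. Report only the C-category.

C2

carbon steel: f(T) = +0.150·(T−10) [T≤10 °C] = -3.0000
  sulphur-dioxide contribution → 1.729 μm/a
  chloride contribution → 18.99 μm/a
  ⇒ r_corr(carbon steel) = 20.72 μm/a
Category bounds: 1.3…25 μm/a bracket r_corr ⇒ C2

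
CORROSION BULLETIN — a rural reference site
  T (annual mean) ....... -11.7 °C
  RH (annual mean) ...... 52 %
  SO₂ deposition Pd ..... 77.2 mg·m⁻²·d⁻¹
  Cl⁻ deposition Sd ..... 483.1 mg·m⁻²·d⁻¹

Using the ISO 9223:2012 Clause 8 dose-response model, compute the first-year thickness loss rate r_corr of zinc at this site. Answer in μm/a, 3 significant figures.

zinc: T≤10 °C ⇒ hinge +0.038·(-11.7−10) = -0.8246
  Pd branch = 0.0129·Pd^0.44·e^(0.046·RH+f) = 0.4187 μm/a
  Cl⁻ term: 0.0175·483.1^0.57·exp(0.008·52+0.085·-11.7) = 0.3324
  r_corr = 0.4187 + 0.3324 = 0.7511 μm/a

r_corr = 0.751 μm/a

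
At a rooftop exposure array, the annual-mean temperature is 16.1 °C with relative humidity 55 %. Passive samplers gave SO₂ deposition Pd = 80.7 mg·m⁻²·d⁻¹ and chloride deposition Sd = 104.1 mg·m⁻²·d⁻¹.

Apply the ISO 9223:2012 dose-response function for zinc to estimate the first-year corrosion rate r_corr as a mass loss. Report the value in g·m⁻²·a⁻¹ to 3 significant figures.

r_corr = 15.9 g·m⁻²·a⁻¹

zinc: temperature factor f = -0.071·(6.1) = -0.4331
  Pd branch = 0.0129·Pd^0.44·e^(0.046·RH+f) = 0.7249 μm/a
  Cl⁻ term: 0.0175·104.1^0.57·exp(0.008·55+0.085·16.1) = 1.508
  sum: 0.7249 + 1.508 → r_corr = 2.233 μm/a
Convert to mass loss: 2.233 μm/a × 7.14 g/cm³ = 15.94 g·m⁻²·a⁻¹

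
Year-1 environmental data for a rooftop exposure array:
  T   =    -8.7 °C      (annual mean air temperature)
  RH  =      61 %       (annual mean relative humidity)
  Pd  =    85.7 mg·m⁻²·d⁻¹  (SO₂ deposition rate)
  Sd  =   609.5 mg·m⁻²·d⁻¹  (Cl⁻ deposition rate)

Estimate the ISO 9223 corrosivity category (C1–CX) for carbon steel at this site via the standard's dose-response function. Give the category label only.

carbon steel: T≤10 °C ⇒ hinge +0.150·(-8.7−10) = -2.8050
  sulphur-dioxide contribution → 3.671 μm/a
  chloride contribution → 28.73 μm/a
  total first-year rate 32.4 μm/a
Category bounds: 25…50 μm/a bracket r_corr ⇒ C3

C3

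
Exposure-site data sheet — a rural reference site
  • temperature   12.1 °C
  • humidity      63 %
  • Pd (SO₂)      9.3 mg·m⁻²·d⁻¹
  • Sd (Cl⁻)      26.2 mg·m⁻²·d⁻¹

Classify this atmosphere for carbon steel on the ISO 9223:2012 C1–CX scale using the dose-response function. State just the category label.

carbon steel: T>10 °C ⇒ hinge -0.054·(12.1−10) = -0.1134
  sulphur-dioxide contribution → 17.76 μm/a
  chloride contribution → 10.02 μm/a
  total first-year rate 27.79 μm/a
Category bounds: 25…50 μm/a bracket r_corr ⇒ C3

C3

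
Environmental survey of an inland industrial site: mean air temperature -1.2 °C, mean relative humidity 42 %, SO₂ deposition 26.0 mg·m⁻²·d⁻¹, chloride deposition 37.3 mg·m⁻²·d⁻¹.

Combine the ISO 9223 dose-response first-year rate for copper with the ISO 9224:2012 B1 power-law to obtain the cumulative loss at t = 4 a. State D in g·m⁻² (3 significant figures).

copper: temperature factor f = +0.126·(-11.2) = -1.4112
  SO₂ term: 0.0053·26.0^0.26·exp(0.059·42-1.4112) = 0.03593
  Sd branch = 0.01025·Sd^0.27·e^(0.036·RH+0.049·T) = 0.1165 μm/a
  r_corr = 0.03593 + 0.1165 = 0.1524 μm/a
ISO 9224: D(t) = r_corr · t^b with b = 0.667 (copper, B1)
  D(4) = 0.1524 × 4^0.667 = 0.1524 × 2.521 = 0.3842 μm
  Mass loss = 0.3842 μm × 8.96 g/cm³ = 3.442 g·m⁻²

D(4) = 3.44 g·m⁻²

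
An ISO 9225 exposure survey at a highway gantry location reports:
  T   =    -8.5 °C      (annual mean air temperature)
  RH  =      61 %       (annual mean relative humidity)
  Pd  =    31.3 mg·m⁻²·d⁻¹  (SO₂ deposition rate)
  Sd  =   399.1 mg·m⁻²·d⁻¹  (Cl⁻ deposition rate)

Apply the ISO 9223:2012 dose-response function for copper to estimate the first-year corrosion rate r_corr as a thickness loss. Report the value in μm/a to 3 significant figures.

r_corr = 0.352 μm/a

copper: f(T) = +0.126·(T−10) [T≤10 °C] = -2.3310
  SO₂ term: 0.0053·31.3^0.26·exp(0.059·61-2.3310) = 0.04611
  Sd branch = 0.01025·Sd^0.27·e^(0.036·RH+0.049·T) = 0.3061 μm/a
  r_corr = 0.04611 + 0.3061 = 0.3522 μm/a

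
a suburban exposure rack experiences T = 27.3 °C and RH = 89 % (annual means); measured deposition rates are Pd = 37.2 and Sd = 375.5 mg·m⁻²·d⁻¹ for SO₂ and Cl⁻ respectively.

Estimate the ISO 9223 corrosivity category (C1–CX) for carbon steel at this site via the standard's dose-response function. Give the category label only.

CX

carbon steel: f(T) = -0.054·(T−10) [T>10 °C] = -0.9342
  Pd branch = 1.77·Pd^0.52·e^(0.02·RH+f) = 27.04 μm/a
  Cl⁻ term: 0.102·375.5^0.62·exp(0.033·89+0.04·27.3) = 226.3
  r_corr = 27.04 + 226.3 = 253.3 μm/a
253 μm/a falls in (200, 700] for carbon steel → category CX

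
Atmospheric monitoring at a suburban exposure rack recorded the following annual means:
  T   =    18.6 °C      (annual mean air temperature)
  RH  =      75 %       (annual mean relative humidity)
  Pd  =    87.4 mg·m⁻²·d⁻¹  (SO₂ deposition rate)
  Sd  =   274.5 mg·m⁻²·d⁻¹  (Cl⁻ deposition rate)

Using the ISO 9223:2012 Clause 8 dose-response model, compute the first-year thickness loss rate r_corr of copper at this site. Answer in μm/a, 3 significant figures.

copper: T>10 °C ⇒ hinge -0.080·(18.6−10) = -0.6880
  Pd branch = 0.0053·Pd^0.26·e^(0.059·RH+f) = 0.7113 μm/a
  Cl⁻ term: 0.01025·274.5^0.27·exp(0.036·75+0.049·18.6) = 1.728
  sum: 0.7113 + 1.728 → r_corr = 2.439 μm/a

r_corr = 2.44 μm/a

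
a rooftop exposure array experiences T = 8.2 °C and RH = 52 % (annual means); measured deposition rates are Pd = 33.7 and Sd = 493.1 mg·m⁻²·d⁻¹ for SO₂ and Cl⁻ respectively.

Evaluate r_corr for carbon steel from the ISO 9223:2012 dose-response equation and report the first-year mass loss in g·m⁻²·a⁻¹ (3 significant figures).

r_corr = 476 g·m⁻²·a⁻¹

carbon steel: f(T) = +0.150·(T−10) [T≤10 °C] = -0.2700
  Pd branch = 1.77·Pd^0.52·e^(0.02·RH+f) = 23.81 μm/a
  Sd branch = 0.102·Sd^0.62·e^(0.033·RH+0.04·T) = 36.81 μm/a
  sum: 23.81 + 36.81 → r_corr = 60.62 μm/a
Convert to mass loss: 60.62 μm/a × 7.85 g/cm³ = 475.8 g·m⁻²·a⁻¹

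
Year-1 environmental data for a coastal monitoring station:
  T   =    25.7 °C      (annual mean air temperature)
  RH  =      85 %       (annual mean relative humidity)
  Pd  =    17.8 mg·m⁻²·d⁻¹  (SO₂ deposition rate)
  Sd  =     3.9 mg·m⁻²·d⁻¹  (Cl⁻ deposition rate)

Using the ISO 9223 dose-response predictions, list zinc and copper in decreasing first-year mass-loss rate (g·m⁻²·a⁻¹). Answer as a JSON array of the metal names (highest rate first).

zinc: f(T) = -0.071·(T−10) [T>10 °C] = -1.1147
  SO₂ term: 0.0129·17.8^0.44·exp(0.046·85-1.1147) = 0.7495
  Sd branch = 0.0175·Sd^0.57·e^(0.008·RH+0.085·T) = 0.6668 μm/a
  r_corr = 0.7495 + 0.6668 = 1.416 μm/a
  mass loss = 1.416 μm/a × 7.14 g/cm³ = 10.11 g·m⁻²·a⁻¹
copper: temperature factor f = -0.080·(15.7) = -1.2560
  SO₂ term: 0.0053·17.8^0.26·exp(0.059·85-1.2560) = 0.4807
  Cl⁻ term: 0.01025·3.9^0.27·exp(0.036·85+0.049·25.7) = 1.112
  sum: 0.4807 + 1.112 → r_corr = 1.593 μm/a
  mass loss = 1.593 μm/a × 8.96 g/cm³ = 14.27 g·m⁻²·a⁻¹
Ordering by g·m⁻²·a⁻¹: copper (14.3) > zinc (10.1)

["copper", "zinc"]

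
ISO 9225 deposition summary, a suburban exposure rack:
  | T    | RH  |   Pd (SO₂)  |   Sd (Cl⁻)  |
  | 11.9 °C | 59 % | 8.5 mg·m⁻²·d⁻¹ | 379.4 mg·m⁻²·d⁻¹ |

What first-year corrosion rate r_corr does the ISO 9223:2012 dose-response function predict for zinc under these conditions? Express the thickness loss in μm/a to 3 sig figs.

r_corr = 2.71 μm/a

zinc: T>10 °C ⇒ hinge -0.071·(11.9−10) = -0.1349
  Pd branch = 0.0129·Pd^0.44·e^(0.046·RH+f) = 0.4361 μm/a
  Sd branch = 0.0175·Sd^0.57·e^(0.008·RH+0.085·T) = 2.277 μm/a
  r_corr = 0.4361 + 2.277 = 2.713 μm/a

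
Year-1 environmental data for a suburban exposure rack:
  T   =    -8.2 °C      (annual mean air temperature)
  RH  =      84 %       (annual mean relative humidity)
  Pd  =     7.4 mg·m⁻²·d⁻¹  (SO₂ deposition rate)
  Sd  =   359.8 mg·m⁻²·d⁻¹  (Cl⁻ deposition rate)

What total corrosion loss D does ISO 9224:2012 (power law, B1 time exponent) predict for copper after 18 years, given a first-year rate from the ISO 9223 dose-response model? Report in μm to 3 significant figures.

copper: temperature factor f = +0.126·(-18.2) = -2.2932
  Pd branch = 0.0053·Pd^0.26·e^(0.059·RH+f) = 0.1279 μm/a
  Cl⁻ term: 0.01025·359.8^0.27·exp(0.036·84+0.049·-8.2) = 0.6913
  r_corr = 0.1279 + 0.6913 = 0.8192 μm/a
Power-law: D(18) = r_corr · 18^0.667
  D(18) = 0.8192 × 18^0.667 = 0.8192 × 6.875 = 5.632 μm

D(18) = 5.63 μm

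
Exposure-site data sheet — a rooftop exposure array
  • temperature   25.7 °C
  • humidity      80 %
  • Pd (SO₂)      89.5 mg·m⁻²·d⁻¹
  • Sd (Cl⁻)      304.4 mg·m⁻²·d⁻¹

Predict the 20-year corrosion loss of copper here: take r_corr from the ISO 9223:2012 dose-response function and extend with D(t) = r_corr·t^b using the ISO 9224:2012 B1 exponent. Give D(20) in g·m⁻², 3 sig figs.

D(20) = 235 g·m⁻²

copper: T>10 °C ⇒ hinge -0.080·(25.7−10) = -1.2560
  SO₂ term: 0.0053·89.5^0.26·exp(0.059·80-1.2560) = 0.5447
  Sd branch = 0.01025·Sd^0.27·e^(0.036·RH+0.049·T) = 3.013 μm/a
  sum: 0.5447 + 3.013 → r_corr = 3.557 μm/a
Long-term exponent b (ISO 9224 Table 2, B1) = 0.667
  D(20) = 3.557 × 20^0.667 = 3.557 × 7.375 = 26.24 μm
  Mass loss = 26.24 μm × 8.96 g/cm³ = 235.1 g·m⁻²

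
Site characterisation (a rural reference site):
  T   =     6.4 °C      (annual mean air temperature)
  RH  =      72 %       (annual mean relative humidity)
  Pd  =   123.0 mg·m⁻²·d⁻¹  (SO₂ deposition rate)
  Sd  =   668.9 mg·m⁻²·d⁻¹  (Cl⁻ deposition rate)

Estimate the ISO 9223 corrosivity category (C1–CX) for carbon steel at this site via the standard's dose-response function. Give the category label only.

C5

carbon steel: f(T) = +0.150·(T−10) [T≤10 °C] = -0.5400
  sulphur-dioxide contribution → 53.16 μm/a
  chloride contribution → 80.05 μm/a
  ⇒ r_corr(carbon steel) = 133.2 μm/a
Category bounds: 80…200 μm/a bracket r_corr ⇒ C5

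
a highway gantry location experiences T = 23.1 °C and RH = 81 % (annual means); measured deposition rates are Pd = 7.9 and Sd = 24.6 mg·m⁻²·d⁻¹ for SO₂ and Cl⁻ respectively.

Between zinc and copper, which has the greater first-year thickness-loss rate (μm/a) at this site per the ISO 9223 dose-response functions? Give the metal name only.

zinc

zinc: temperature factor f = -0.071·(13.1) = -0.9301
  SO₂ term: 0.0129·7.9^0.44·exp(0.046·81-0.9301) = 0.5246
  Cl⁻ term: 0.0175·24.6^0.57·exp(0.008·81+0.085·23.1) = 1.479
  r_corr = 0.5246 + 1.479 = 2.004 μm/a
copper: temperature factor f = -0.080·(13.1) = -1.0480
  Pd branch = 0.0053·Pd^0.26·e^(0.059·RH+f) = 0.3785 μm/a
  Sd branch = 0.01025·Sd^0.27·e^(0.036·RH+0.049·T) = 1.394 μm/a
  sum: 0.3785 + 1.394 → r_corr = 1.772 μm/a
Ordering by μm/a: zinc (2) > copper (1.77)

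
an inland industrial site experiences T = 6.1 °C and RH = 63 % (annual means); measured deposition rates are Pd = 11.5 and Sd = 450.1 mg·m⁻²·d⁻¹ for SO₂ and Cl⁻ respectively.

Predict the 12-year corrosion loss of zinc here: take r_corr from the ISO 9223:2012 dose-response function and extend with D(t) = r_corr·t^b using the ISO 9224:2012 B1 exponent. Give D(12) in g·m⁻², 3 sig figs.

D(12) = 117 g·m⁻²

zinc: temperature factor f = +0.038·(-3.9) = -0.1482
  SO₂ term: 0.0129·11.5^0.44·exp(0.046·63-0.1482) = 0.5909
  Sd branch = 0.0175·Sd^0.57·e^(0.008·RH+0.085·T) = 1.583 μm/a
  r_corr = 0.5909 + 1.583 = 2.174 μm/a
Power-law: D(12) = r_corr · 12^0.813
  D(12) = 2.174 × 12^0.813 = 2.174 × 7.54 = 16.39 μm
  Mass loss = 16.39 μm × 7.14 g/cm³ = 117 g·m⁻²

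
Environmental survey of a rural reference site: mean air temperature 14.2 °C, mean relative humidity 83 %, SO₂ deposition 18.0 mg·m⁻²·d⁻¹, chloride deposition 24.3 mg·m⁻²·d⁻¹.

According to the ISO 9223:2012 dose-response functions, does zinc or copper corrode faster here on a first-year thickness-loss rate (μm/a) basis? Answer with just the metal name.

zinc: T>10 °C ⇒ hinge -0.071·(14.2−10) = -0.2982
  SO₂ term: 0.0129·18.0^0.44·exp(0.046·83-0.2982) = 1.554
  Sd branch = 0.0175·Sd^0.57·e^(0.008·RH+0.085·T) = 0.7005 μm/a
  r_corr = 1.554 + 0.7005 = 2.255 μm/a
copper: f(T) = -0.080·(T−10) [T>10 °C] = -0.3360
  Pd branch = 0.0053·Pd^0.26·e^(0.059·RH+f) = 1.075 μm/a
  Sd branch = 0.01025·Sd^0.27·e^(0.036·RH+0.049·T) = 0.9654 μm/a
  r_corr = 1.075 + 0.9654 = 2.041 μm/a
Ordering by μm/a: zinc (2.25) > copper (2.04)

zinc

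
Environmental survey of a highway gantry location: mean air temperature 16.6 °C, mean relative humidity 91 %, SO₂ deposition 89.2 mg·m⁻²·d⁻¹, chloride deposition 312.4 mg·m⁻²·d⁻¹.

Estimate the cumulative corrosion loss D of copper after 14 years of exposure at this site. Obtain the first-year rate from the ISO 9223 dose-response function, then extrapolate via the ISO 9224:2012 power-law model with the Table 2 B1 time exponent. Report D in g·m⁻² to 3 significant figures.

D(14) = 263 g·m⁻²

copper: T>10 °C ⇒ hinge -0.080·(16.6−10) = -0.5280
  SO₂ term: 0.0053·89.2^0.26·exp(0.059·91-0.5280) = 2.157
  Sd branch = 0.01025·Sd^0.27·e^(0.036·RH+0.049·T) = 2.886 μm/a
  sum: 2.157 + 2.886 → r_corr = 5.043 μm/a
ISO 9224: D(t) = r_corr · t^b with b = 0.667 (copper, B1)
  D(14) = 5.043 × 14^0.667 = 5.043 × 5.814 = 29.32 μm
  Mass loss = 29.32 μm × 8.96 g/cm³ = 262.7 g·m⁻²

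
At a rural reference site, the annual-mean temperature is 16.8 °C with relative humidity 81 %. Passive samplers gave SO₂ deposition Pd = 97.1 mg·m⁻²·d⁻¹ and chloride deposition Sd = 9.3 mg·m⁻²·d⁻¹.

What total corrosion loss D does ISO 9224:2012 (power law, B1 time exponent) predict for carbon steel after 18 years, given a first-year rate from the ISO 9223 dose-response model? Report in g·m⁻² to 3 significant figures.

D(18) = 2.79e+03 g·m⁻²

carbon steel: temperature factor f = -0.054·(6.8) = -0.3672
  sulphur-dioxide contribution → 66.9 μm/a
  chloride contribution → 11.53 μm/a
  ⇒ r_corr(carbon steel) = 78.43 μm/a
Long-term exponent b (ISO 9224 Table 2, B1) = 0.523
  D(18) = 78.43 × 18^0.523 = 78.43 × 4.534 = 355.6 μm
  Mass loss = 355.6 μm × 7.85 g/cm³ = 2792 g·m⁻²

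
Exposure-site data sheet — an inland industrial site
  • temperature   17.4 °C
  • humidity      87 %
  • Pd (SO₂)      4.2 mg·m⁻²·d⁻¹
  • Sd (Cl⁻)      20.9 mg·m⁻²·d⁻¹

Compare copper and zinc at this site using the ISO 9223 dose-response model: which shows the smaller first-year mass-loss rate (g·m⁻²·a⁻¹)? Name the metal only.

copper: T>10 °C ⇒ hinge -0.080·(17.4−10) = -0.5920
  SO₂ term: 0.0053·4.2^0.26·exp(0.059·87-0.5920) = 0.7219
  Cl⁻ term: 0.01025·20.9^0.27·exp(0.036·87+0.049·17.4) = 1.252
  r_corr = 0.7219 + 1.252 = 1.974 μm/a
  mass loss = 1.974 μm/a × 8.96 g/cm³ = 17.69 g·m⁻²·a⁻¹
zinc: T>10 °C ⇒ hinge -0.071·(17.4−10) = -0.5254
  Pd branch = 0.0129·Pd^0.44·e^(0.046·RH+f) = 0.7847 μm/a
  Cl⁻ term: 0.0175·20.9^0.57·exp(0.008·87+0.085·17.4) = 0.8712
  sum: 0.7847 + 0.8712 → r_corr = 1.656 μm/a
  mass loss = 1.656 μm/a × 7.14 g/cm³ = 11.82 g·m⁻²·a⁻¹
Ordering by g·m⁻²·a⁻¹: copper (17.7) > zinc (11.8)

zinc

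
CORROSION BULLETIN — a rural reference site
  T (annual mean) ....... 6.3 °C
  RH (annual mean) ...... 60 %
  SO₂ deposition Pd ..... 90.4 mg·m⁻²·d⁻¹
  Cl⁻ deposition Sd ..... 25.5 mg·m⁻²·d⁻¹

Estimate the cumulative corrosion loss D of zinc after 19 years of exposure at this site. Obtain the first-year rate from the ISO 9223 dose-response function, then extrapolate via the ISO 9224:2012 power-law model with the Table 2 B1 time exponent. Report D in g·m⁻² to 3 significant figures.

D(19) = 124 g·m⁻²

zinc: f(T) = +0.038·(T−10) [T≤10 °C] = -0.1406
  Pd branch = 0.0129·Pd^0.44·e^(0.046·RH+f) = 1.285 μm/a
  Sd branch = 0.0175·Sd^0.57·e^(0.008·RH+0.085·T) = 0.306 μm/a
  sum: 1.285 + 0.306 → r_corr = 1.591 μm/a
Power-law: D(19) = r_corr · 19^0.813
  D(19) = 1.591 × 19^0.813 = 1.591 × 10.96 = 17.43 μm
  Mass loss = 17.43 μm × 7.14 g/cm³ = 124.5 g·m⁻²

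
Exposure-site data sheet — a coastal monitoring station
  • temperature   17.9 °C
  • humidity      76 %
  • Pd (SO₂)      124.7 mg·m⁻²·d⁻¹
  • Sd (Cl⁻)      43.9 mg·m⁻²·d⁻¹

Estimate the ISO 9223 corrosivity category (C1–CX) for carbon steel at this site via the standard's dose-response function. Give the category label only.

carbon steel: T>10 °C ⇒ hinge -0.054·(17.9−10) = -0.4266
  Pd branch = 1.77·Pd^0.52·e^(0.02·RH+f) = 64.97 μm/a
  Cl⁻ term: 0.102·43.9^0.62·exp(0.033·76+0.04·17.9) = 26.74
  r_corr = 64.97 + 26.74 = 91.7 μm/a
91.7 μm/a falls in (80, 200] for carbon steel → category C5

C5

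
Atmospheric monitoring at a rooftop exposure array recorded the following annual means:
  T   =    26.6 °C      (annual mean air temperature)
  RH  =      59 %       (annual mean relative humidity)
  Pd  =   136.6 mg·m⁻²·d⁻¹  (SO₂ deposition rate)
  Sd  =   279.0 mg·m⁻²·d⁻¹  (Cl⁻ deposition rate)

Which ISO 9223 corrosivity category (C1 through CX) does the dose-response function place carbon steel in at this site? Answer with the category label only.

carbon steel: T>10 °C ⇒ hinge -0.054·(26.6−10) = -0.8964
  Pd branch = 1.77·Pd^0.52·e^(0.02·RH+f) = 30.31 μm/a
  Cl⁻ term: 0.102·279.0^0.62·exp(0.033·59+0.04·26.6) = 68
  r_corr = 30.31 + 68 = 98.31 μm/a
Category bounds: 80…200 μm/a bracket r_corr ⇒ C5

C5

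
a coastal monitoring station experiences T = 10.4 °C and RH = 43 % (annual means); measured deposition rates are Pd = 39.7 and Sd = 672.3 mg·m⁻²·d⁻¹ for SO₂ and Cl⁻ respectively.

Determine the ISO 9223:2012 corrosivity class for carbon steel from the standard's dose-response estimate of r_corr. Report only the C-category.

C4

carbon steel: f(T) = -0.054·(T−10) [T>10 °C] = -0.0216
  Pd branch = 1.77·Pd^0.52·e^(0.02·RH+f) = 27.76 μm/a
  Sd branch = 0.102·Sd^0.62·e^(0.033·RH+0.04·T) = 36.19 μm/a
  sum: 27.76 + 36.19 → r_corr = 63.95 μm/a
64 μm/a falls in (50, 80] for carbon steel → category C4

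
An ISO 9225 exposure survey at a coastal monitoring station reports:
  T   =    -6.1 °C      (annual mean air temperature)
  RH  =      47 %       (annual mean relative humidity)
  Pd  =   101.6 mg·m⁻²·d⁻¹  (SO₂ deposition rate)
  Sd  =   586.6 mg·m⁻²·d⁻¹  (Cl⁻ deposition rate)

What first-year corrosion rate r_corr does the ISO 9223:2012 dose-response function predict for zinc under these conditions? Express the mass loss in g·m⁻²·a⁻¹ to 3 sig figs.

zinc: temperature factor f = +0.038·(-16.1) = -0.6118
  sulphur-dioxide contribution → 0.4644 μm/a
  chloride contribution → 0.5743 μm/a
  ⇒ r_corr(zinc) = 1.039 μm/a
Convert to mass loss: 1.039 μm/a × 7.14 g/cm³ = 7.416 g·m⁻²·a⁻¹

r_corr = 7.42 g·m⁻²·a⁻¹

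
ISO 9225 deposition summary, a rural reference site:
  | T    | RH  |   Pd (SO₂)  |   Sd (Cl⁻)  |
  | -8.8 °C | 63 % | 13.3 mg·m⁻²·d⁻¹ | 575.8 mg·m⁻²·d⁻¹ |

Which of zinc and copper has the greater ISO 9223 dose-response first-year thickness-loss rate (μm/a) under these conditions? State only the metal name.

zinc

zinc: temperature factor f = +0.038·(-18.8) = -0.7144
  sulphur-dioxide contribution → 0.3576 μm/a
  chloride contribution → 0.5134 μm/a
  total first-year rate 0.871 μm/a
copper: f(T) = +0.126·(T−10) [T≤10 °C] = -2.3688
  sulphur-dioxide contribution → 0.03999 μm/a
  chloride contribution → 0.3579 μm/a
  total first-year rate 0.3979 μm/a
Ordering by μm/a: zinc (0.871) > copper (0.398)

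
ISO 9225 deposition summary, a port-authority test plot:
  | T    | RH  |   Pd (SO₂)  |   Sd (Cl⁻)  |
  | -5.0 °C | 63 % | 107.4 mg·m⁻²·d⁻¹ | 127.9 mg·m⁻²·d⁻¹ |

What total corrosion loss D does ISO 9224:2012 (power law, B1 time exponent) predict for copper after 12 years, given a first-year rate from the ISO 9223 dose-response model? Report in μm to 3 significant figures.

copper: T≤10 °C ⇒ hinge +0.126·(-5.0−10) = -1.8900
  Pd branch = 0.0053·Pd^0.26·e^(0.059·RH+f) = 0.1111 μm/a
  Sd branch = 0.01025·Sd^0.27·e^(0.036·RH+0.049·T) = 0.2872 μm/a
  r_corr = 0.1111 + 0.2872 = 0.3983 μm/a
Long-term exponent b (ISO 9224 Table 2, B1) = 0.667
  D(12) = 0.3983 × 12^0.667 = 0.3983 × 5.246 = 2.089 μm

D(12) = 2.09 μm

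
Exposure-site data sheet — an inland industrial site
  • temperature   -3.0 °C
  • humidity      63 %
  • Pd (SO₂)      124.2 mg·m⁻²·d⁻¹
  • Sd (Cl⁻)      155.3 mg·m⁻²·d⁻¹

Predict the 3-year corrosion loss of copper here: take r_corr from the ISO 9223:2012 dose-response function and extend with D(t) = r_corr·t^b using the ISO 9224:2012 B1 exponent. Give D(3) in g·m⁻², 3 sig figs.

D(3) = 8.99 g·m⁻²

copper: f(T) = +0.126·(T−10) [T≤10 °C] = -1.6380
  SO₂ term: 0.0053·124.2^0.26·exp(0.059·63-1.6380) = 0.1485
  Sd branch = 0.01025·Sd^0.27·e^(0.036·RH+0.049·T) = 0.3338 μm/a
  sum: 0.1485 + 0.3338 → r_corr = 0.4823 μm/a
Long-term exponent b (ISO 9224 Table 2, B1) = 0.667
  D(3) = 0.4823 × 3^0.667 = 0.4823 × 2.081 = 1.004 μm
  Mass loss = 1.004 μm × 8.96 g/cm³ = 8.992 g·m⁻²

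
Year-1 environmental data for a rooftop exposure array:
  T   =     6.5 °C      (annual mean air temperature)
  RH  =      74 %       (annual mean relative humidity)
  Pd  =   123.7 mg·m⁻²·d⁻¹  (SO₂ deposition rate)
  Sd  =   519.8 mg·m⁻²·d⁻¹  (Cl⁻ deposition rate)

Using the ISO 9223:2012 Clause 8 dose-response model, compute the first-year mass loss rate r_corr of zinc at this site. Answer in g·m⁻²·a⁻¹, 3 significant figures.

r_corr = 34.1 g·m⁻²·a⁻¹

zinc: temperature factor f = +0.038·(-3.5) = -0.1330
  sulphur-dioxide contribution → 2.83 μm/a
  chloride contribution → 1.941 μm/a
  ⇒ r_corr(zinc) = 4.772 μm/a
Convert to mass loss: 4.772 μm/a × 7.14 g/cm³ = 34.07 g·m⁻²·a⁻¹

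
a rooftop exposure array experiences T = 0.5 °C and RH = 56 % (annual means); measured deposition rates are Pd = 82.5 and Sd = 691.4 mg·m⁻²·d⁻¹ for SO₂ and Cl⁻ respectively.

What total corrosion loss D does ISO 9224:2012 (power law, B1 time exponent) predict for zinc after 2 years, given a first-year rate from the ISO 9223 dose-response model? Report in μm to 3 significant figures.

zinc: temperature factor f = +0.038·(-9.5) = -0.3610
  sulphur-dioxide contribution → 0.8237 μm/a
  chloride contribution → 1.188 μm/a
  total first-year rate 2.011 μm/a
ISO 9224: D(t) = r_corr · t^b with b = 0.813 (zinc, B1)
  D(2) = 2.011 × 2^0.813 = 2.011 × 1.757 = 3.534 μm

D(2) = 3.53 μm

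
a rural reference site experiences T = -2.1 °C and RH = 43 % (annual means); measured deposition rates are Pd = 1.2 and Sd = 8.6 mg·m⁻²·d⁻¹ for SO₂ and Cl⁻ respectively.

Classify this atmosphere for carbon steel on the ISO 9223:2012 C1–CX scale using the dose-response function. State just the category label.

carbon steel: T≤10 °C ⇒ hinge +0.150·(-2.1−10) = -1.8150
  sulphur-dioxide contribution → 0.7489 μm/a
  chloride contribution → 1.472 μm/a
  ⇒ r_corr(carbon steel) = 2.22 μm/a
2.22 μm/a falls in (1.3, 25] for carbon steel → category C2

C2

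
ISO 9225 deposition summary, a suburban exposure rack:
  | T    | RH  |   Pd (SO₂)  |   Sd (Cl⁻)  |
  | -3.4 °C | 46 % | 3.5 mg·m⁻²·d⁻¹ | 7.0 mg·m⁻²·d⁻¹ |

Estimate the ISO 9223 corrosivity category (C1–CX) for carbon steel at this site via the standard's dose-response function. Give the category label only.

carbon steel: T≤10 °C ⇒ hinge +0.150·(-3.4−10) = -2.0100
  Pd branch = 1.77·Pd^0.52·e^(0.02·RH+f) = 1.142 μm/a
  Cl⁻ term: 0.102·7.0^0.62·exp(0.033·46+0.04·-3.4) = 1.358
  sum: 1.142 + 1.358 → r_corr = 2.499 μm/a
ISO 9223 Table 2 (carbon steel): 1.3 < 2.5 ≤ 25 μm/a ⇒ C2

C2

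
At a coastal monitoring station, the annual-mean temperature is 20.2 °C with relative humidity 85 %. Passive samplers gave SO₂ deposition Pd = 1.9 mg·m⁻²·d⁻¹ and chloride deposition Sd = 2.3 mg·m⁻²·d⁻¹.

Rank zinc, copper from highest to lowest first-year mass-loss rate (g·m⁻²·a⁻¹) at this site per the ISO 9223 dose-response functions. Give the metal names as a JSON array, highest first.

zinc: f(T) = -0.071·(T−10) [T>10 °C] = -0.7242
  Pd branch = 0.0129·Pd^0.44·e^(0.046·RH+f) = 0.4138 μm/a
  Sd branch = 0.0175·Sd^0.57·e^(0.008·RH+0.085·T) = 0.3092 μm/a
  r_corr = 0.4138 + 0.3092 = 0.723 μm/a
  mass loss = 0.723 μm/a × 7.14 g/cm³ = 5.162 g·m⁻²·a⁻¹
copper: f(T) = -0.080·(T−10) [T>10 °C] = -0.8160
  Pd branch = 0.0053·Pd^0.26·e^(0.059·RH+f) = 0.4172 μm/a
  Cl⁻ term: 0.01025·2.3^0.27·exp(0.036·85+0.049·20.2) = 0.7365
  sum: 0.4172 + 0.7365 → r_corr = 1.154 μm/a
  mass loss = 1.154 μm/a × 8.96 g/cm³ = 10.34 g·m⁻²·a⁻¹
Ordering by g·m⁻²·a⁻¹: copper (10.3) > zinc (5.16)

["copper", "zinc"]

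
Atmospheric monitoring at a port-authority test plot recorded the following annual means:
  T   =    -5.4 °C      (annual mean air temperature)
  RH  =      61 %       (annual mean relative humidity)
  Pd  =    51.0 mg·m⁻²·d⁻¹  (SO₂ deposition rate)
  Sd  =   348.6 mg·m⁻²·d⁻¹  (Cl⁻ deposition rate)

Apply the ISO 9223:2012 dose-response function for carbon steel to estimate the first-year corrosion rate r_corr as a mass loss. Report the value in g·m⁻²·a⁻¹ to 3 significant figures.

carbon steel: T≤10 °C ⇒ hinge +0.150·(-5.4−10) = -2.3100
  sulphur-dioxide contribution → 4.598 μm/a
  chloride contribution → 23.19 μm/a
  total first-year rate 27.79 μm/a
Convert to mass loss: 27.79 μm/a × 7.85 g/cm³ = 218.1 g·m⁻²·a⁻¹

r_corr = 218 g·m⁻²·a⁻¹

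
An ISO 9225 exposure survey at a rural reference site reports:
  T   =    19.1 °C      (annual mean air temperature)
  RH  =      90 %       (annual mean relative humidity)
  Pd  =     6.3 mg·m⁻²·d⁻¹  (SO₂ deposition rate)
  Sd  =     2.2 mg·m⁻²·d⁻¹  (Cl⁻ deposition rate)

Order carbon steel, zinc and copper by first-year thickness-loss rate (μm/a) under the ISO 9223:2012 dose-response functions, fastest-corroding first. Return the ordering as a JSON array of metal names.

["carbon steel", "copper", "zinc"]

carbon steel: temperature factor f = -0.054·(9.1) = -0.4914
  sulphur-dioxide contribution → 17.06 μm/a
  chloride contribution → 6.959 μm/a
  ⇒ r_corr(carbon steel) = 24.02 μm/a
zinc: f(T) = -0.071·(T−10) [T>10 °C] = -0.6461
  sulphur-dioxide contribution → 0.9543 μm/a
  chloride contribution → 0.2858 μm/a
  ⇒ r_corr(zinc) = 1.24 μm/a
copper: temperature factor f = -0.080·(9.1) = -0.7280
  sulphur-dioxide contribution → 0.8357 μm/a
  chloride contribution → 0.8256 μm/a
  ⇒ r_corr(copper) = 1.661 μm/a
Ordering by μm/a: carbon steel (24) > copper (1.66) > zinc (1.24)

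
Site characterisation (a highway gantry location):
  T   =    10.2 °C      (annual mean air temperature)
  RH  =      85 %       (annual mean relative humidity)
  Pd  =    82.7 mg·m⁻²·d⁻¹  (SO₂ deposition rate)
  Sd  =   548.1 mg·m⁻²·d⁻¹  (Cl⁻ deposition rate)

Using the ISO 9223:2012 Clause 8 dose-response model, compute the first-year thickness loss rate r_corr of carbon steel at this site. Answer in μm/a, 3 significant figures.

carbon steel: f(T) = -0.054·(T−10) [T>10 °C] = -0.0108
  sulphur-dioxide contribution → 95.21 μm/a
  chloride contribution → 126.5 μm/a
  ⇒ r_corr(carbon steel) = 221.7 μm/a

r_corr = 222 μm/a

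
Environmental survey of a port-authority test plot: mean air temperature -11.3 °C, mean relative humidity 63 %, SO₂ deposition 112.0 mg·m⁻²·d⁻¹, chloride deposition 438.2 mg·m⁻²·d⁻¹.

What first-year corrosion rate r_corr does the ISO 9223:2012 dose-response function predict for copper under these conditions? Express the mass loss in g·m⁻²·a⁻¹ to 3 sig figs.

copper: temperature factor f = +0.126·(-21.3) = -2.6838
  SO₂ term: 0.0053·112.0^0.26·exp(0.059·63-2.6838) = 0.05079
  Cl⁻ term: 0.01025·438.2^0.27·exp(0.036·63+0.049·-11.3) = 0.2941
  r_corr = 0.05079 + 0.2941 = 0.3449 μm/a
Convert to mass loss: 0.3449 μm/a × 8.96 g/cm³ = 3.09 g·m⁻²·a⁻¹

r_corr = 3.09 g·m⁻²·a⁻¹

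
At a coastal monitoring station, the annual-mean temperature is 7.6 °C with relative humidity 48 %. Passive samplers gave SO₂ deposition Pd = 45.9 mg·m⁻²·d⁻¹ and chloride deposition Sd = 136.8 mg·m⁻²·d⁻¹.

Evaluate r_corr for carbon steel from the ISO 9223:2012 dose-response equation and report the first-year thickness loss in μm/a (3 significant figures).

carbon steel: temperature factor f = +0.150·(-2.4) = -0.3600
  sulphur-dioxide contribution → 23.59 μm/a
  chloride contribution → 14.22 μm/a
  total first-year rate 37.81 μm/a

r_corr = 37.8 μm/a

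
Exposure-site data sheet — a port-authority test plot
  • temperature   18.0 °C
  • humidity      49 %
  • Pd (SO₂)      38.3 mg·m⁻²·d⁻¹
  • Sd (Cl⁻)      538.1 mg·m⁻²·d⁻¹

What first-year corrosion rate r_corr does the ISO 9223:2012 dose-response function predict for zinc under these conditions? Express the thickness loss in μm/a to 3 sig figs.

r_corr = 4.65 μm/a

zinc: temperature factor f = -0.071·(8.0) = -0.5680
  SO₂ term: 0.0129·38.3^0.44·exp(0.046·49-0.5680) = 0.3463
  Sd branch = 0.0175·Sd^0.57·e^(0.008·RH+0.085·T) = 4.309 μm/a
  sum: 0.3463 + 4.309 → r_corr = 4.655 μm/a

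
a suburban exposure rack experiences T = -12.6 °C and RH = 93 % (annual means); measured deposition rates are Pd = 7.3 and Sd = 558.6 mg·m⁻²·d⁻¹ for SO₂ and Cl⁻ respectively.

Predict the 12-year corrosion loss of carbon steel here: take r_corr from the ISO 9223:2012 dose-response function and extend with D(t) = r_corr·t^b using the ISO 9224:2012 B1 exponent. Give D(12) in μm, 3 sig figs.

D(12) = 250 μm

carbon steel: f(T) = +0.150·(T−10) [T≤10 °C] = -3.3900
  SO₂ term: 1.77·7.3^0.52·exp(0.02·93-3.3900) = 1.078
  Sd branch = 0.102·Sd^0.62·e^(0.033·RH+0.04·T) = 66.95 μm/a
  sum: 1.078 + 66.95 → r_corr = 68.03 μm/a
Power-law: D(12) = r_corr · 12^0.523
  D(12) = 68.03 × 12^0.523 = 68.03 × 3.668 = 249.5 μm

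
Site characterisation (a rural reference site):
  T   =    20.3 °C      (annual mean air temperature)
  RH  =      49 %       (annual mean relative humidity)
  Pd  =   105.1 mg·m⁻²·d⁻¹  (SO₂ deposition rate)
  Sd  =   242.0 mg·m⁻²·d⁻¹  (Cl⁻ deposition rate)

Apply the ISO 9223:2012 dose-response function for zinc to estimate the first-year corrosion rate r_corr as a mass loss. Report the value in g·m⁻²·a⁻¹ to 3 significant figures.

r_corr = 27.0 g·m⁻²·a⁻¹

zinc: temperature factor f = -0.071·(10.3) = -0.7313
  sulphur-dioxide contribution → 0.4586 μm/a
  chloride contribution → 3.322 μm/a
  total first-year rate 3.781 μm/a
Convert to mass loss: 3.781 μm/a × 7.14 g/cm³ = 26.99 g·m⁻²·a⁻¹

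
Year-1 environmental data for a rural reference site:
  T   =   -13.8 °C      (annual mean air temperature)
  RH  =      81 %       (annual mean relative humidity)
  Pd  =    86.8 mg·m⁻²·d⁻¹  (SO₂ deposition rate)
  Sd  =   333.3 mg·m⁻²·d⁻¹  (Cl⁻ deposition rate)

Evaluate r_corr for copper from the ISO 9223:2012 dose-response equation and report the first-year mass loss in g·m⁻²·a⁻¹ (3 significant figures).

copper: temperature factor f = +0.126·(-23.8) = -2.9988
  Pd branch = 0.0053·Pd^0.26·e^(0.059·RH+f) = 0.1003 μm/a
  Sd branch = 0.01025·Sd^0.27·e^(0.036·RH+0.049·T) = 0.462 μm/a
  r_corr = 0.1003 + 0.462 = 0.5623 μm/a
Convert to mass loss: 0.5623 μm/a × 8.96 g/cm³ = 5.038 g·m⁻²·a⁻¹

r_corr = 5.04 g·m⁻²·a⁻¹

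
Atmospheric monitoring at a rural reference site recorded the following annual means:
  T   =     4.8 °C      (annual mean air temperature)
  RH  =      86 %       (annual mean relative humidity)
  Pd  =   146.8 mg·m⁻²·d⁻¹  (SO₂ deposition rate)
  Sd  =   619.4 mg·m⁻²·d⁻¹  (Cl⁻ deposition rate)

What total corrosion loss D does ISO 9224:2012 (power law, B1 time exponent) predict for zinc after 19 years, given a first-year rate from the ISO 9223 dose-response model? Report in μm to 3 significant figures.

zinc: T≤10 °C ⇒ hinge +0.038·(4.8−10) = -0.1976
  sulphur-dioxide contribution → 4.968 μm/a
  chloride contribution → 2.044 μm/a
  ⇒ r_corr(zinc) = 7.012 μm/a
Long-term exponent b (ISO 9224 Table 2, B1) = 0.813
  D(19) = 7.012 × 19^0.813 = 7.012 × 10.96 = 76.82 μm

D(19) = 76.8 μm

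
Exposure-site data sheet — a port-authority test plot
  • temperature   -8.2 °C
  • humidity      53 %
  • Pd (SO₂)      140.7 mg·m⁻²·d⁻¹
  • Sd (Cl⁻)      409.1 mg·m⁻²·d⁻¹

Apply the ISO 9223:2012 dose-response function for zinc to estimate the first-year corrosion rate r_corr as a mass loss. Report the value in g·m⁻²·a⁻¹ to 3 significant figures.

r_corr = 7.59 g·m⁻²·a⁻¹

zinc: T≤10 °C ⇒ hinge +0.038·(-8.2−10) = -0.6916
  Pd branch = 0.0129·Pd^0.44·e^(0.046·RH+f) = 0.6521 μm/a
  Sd branch = 0.0175·Sd^0.57·e^(0.008·RH+0.085·T) = 0.4104 μm/a
  sum: 0.6521 + 0.4104 → r_corr = 1.062 μm/a
Convert to mass loss: 1.062 μm/a × 7.14 g/cm³ = 7.586 g·m⁻²·a⁻¹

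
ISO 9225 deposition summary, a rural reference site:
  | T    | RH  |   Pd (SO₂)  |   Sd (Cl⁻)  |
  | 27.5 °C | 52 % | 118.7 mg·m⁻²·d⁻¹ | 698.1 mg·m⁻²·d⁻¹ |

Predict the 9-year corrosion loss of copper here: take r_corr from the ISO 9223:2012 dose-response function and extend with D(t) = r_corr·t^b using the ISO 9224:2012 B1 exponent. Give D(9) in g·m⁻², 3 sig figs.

copper: f(T) = -0.080·(T−10) [T>10 °C] = -1.4000
  SO₂ term: 0.0053·118.7^0.26·exp(0.059·52-1.4000) = 0.09728
  Cl⁻ term: 0.01025·698.1^0.27·exp(0.036·52+0.049·27.5) = 1.502
  sum: 0.09728 + 1.502 → r_corr = 1.6 μm/a
ISO 9224: D(t) = r_corr · t^b with b = 0.667 (copper, B1)
  D(9) = 1.6 × 9^0.667 = 1.6 × 4.33 = 6.927 μm
  Mass loss = 6.927 μm × 8.96 g/cm³ = 62.06 g·m⁻²

D(9) = 62.1 g·m⁻²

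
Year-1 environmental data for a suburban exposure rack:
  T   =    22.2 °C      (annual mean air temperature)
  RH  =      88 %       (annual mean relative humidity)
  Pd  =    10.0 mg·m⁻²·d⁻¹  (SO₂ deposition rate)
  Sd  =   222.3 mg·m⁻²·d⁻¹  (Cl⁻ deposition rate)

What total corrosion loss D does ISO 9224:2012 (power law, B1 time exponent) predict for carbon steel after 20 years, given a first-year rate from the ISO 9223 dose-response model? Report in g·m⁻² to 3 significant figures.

carbon steel: temperature factor f = -0.054·(12.2) = -0.6588
  sulphur-dioxide contribution → 17.63 μm/a
  chloride contribution → 129 μm/a
  ⇒ r_corr(carbon steel) = 146.6 μm/a
ISO 9224: D(t) = r_corr · t^b with b = 0.523 (carbon steel, B1)
  D(20) = 146.6 × 20^0.523 = 146.6 × 4.791 = 702.5 μm
  Mass loss = 702.5 μm × 7.85 g/cm³ = 5514 g·m⁻²

D(20) = 5.51e+03 g·m⁻²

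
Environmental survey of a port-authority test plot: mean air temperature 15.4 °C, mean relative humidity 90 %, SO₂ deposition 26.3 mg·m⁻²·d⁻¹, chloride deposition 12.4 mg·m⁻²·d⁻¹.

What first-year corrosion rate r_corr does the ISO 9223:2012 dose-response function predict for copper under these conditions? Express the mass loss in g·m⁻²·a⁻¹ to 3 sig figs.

copper: T>10 °C ⇒ hinge -0.080·(15.4−10) = -0.4320
  sulphur-dioxide contribution → 1.629 μm/a
  chloride contribution → 1.098 μm/a
  total first-year rate 2.728 μm/a
Convert to mass loss: 2.728 μm/a × 8.96 g/cm³ = 24.44 g·m⁻²·a⁻¹

r_corr = 24.4 g·m⁻²·a⁻¹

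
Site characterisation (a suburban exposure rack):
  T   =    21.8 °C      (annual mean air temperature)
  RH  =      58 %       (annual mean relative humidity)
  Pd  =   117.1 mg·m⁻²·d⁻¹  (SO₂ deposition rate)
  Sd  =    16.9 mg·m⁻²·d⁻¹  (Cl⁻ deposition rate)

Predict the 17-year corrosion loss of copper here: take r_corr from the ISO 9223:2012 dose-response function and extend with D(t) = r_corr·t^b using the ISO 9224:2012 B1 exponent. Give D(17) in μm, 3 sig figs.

D(17) = 4.86 μm

copper: T>10 °C ⇒ hinge -0.080·(21.8−10) = -0.9440
  SO₂ term: 0.0053·117.1^0.26·exp(0.059·58-0.9440) = 0.2179
  Sd branch = 0.01025·Sd^0.27·e^(0.036·RH+0.049·T) = 0.5164 μm/a
  r_corr = 0.2179 + 0.5164 = 0.7343 μm/a
ISO 9224: D(t) = r_corr · t^b with b = 0.667 (copper, B1)
  D(17) = 0.7343 × 17^0.667 = 0.7343 × 6.618 = 4.859 μm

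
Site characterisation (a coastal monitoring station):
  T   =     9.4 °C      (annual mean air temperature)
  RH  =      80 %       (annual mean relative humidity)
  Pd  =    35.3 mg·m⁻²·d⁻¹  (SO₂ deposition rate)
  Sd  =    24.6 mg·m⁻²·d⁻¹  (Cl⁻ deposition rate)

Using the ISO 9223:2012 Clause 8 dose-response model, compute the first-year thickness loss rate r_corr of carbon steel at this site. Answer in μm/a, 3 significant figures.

carbon steel: temperature factor f = +0.150·(-0.6) = -0.0900
  Pd branch = 1.77·Pd^0.52·e^(0.02·RH+f) = 51.12 μm/a
  Sd branch = 0.102·Sd^0.62·e^(0.033·RH+0.04·T) = 15.16 μm/a
  r_corr = 51.12 + 15.16 = 66.29 μm/a

r_corr = 66.3 μm/a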